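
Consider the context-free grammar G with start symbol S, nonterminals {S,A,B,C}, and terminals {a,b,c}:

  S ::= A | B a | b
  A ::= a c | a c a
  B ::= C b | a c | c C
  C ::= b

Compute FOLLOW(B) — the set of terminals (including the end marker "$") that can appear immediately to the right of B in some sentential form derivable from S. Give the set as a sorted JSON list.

Compute FIRST by fixpoint:
iter 1:
  A via A→a c: +{a}
  B via B→a c: +{a}
  B via B→c C: +{c}
  C via C→b: +{b}
  S via S→A: +{a}
  S via S→B a: +{c}
  S via S→b: +{b}
  FIRST[S]={a,b,c}  FIRST[A]={a}  FIRST[B]={a,c}  FIRST[C]={b}
iter 2:
  B via B→C b: +{b}
  FIRST[S]={a,b,c}  FIRST[A]={a}  FIRST[B]={a,b,c}  FIRST[C]={b}
iter 3: — fixpoint
  FIRST[S]={a,b,c}  FIRST[A]={a}  FIRST[B]={a,b,c}  FIRST[C]={b}

FOLLOW sets:
initialize: $ ∈ FOLLOW(S)
[1]
  B→C b: FOLLOW(C) ⊇ FIRST(b) = {b}; new: +{b}
  S→A: FOLLOW(A) ⊇ FOLLOW(S) ⊇ {$}; new: +{$}
  S→B a: FOLLOW(B) ⊇ FIRST(a) = {a}; new: +{a}
  FOLLOW[S]={$}  FOLLOW[A]={$}  FOLLOW[B]={a}  FOLLOW[C]={b}
[2]
  B→c C: FOLLOW(C) ⊇ FOLLOW(B) ⊇ {a}; new: +{a}
  FOLLOW[S]={$}  FOLLOW[A]={$}  FOLLOW[B]={a}  FOLLOW[C]={a,b}
[3] (stable)
  FOLLOW[S]={$}  FOLLOW[A]={$}  FOLLOW[B]={a}  FOLLOW[C]={a,b}

FOLLOW(B) = ["a"]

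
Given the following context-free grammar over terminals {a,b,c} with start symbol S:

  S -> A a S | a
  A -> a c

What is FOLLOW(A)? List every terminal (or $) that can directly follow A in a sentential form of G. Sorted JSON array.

FIRST sets, iterate to fixpoint:
round 1:
  A via A→a c: +{a}
  S via S→A a S: +{a}
  FIRST[S]={a}  FIRST[A]={a}
round 2: (no change)
  FIRST[S]={a}  FIRST[A]={a}

FOLLOW sets:
initialize: $ ∈ FOLLOW(S)
[1]
  S→A a S: FOLLOW(A) ⊇ FIRST(a) = {a}; new: +{a}
  S: {$}  A: {a}
[2] — fixpoint
  S: {$}  A: {a}

FOLLOW(A) = ["a"]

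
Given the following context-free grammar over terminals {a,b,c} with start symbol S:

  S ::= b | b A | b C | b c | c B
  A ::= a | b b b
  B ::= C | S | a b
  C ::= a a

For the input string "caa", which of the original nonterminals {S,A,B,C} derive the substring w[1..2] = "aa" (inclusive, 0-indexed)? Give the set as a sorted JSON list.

Convert to CNF:
  S -> T0 A | T0 C | T0 T2 | T2 B | b
  A -> T0 X3 | a
  B -> T0 A | T0 C | T0 T2 | T1 T0 | T1 T1 | T2 B | b
  C -> T1 T1
  T0 -> b
  T1 -> a
  T2 -> c
  X3 -> T0 T0

CYK table (by increasing span), restricted to cells inside w[1..2]:
  cell(1,1) a: {A,T1}  orig:{A}
  cell(2,2) a: {A,T1}  orig:{A}
  cell(1,2) aa: {B,C}

Original NTs in T[1,2] deriving "aa": ["B", "C"]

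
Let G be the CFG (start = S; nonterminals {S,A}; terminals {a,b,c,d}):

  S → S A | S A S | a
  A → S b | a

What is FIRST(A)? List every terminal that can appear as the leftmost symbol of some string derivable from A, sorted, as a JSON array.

FIRST iteration:
round 1:
  A via A→a: +{a}
  S via S→a: +{a}
  S: {a}  A: {a}
round 2: done
  S: {a}  A: {a}

FIRST(A) = ["a"]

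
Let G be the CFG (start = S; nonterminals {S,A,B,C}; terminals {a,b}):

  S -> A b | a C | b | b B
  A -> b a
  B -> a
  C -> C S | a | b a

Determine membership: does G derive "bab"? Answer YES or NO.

Convert to CNF:
  S -> A T0 | T0 B | T1 C | b
  A -> T0 T1
  B -> a
  C -> C S | T0 T1 | a
  T0 -> b
  T1 -> a

Fill CYK table bottom-up:
  T[0,0] 'b' = {S,T0}  orig:{S}
  T[1,1] 'a' = {B,C,T1}  orig:{B,C}
  T[2,2] 'b' = {S,T0}  orig:{S}
  T[0,1] 'ba' = {A,C,S}
  T[1,2] 'ab' = {C}
  T[0,2] 'bab' = {C,S}

S ∈ T[0,2] ⇒ YES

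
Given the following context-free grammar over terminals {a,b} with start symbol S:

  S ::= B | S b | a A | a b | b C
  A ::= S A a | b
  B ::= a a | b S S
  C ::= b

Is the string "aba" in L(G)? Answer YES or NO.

Convert to CNF:
  S -> S T1 | T0 A | T0 T0 | T0 T1 | T1 C | T1 X4
  A -> S X2 | b
  B -> T0 T0 | T1 X3
  C -> b
  T0 -> a
  T1 -> b
  X2 -> A T0
  X3 -> S S
  X4 -> S S

CYK fill:
  cell(0,0) a: {T0}  orig:{}
  cell(1,1) b: {A,C,T1}  orig:{A,C}
  cell(2,2) a: {T0}  orig:{}
  cell(0,1) ab: {S}
  cell(1,2) ba: {X2}  orig:{}
  cell(0,2) aba: ∅

S ∉ T[0,2] ⇒ NO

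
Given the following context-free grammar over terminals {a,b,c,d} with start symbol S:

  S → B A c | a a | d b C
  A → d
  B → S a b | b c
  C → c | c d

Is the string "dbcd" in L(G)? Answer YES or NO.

Convert to CNF:
  S -> B X5 | T0 T0 | T3 X6
  A -> d
  B -> S X4 | T1 T2
  C -> T2 T3 | c
  T0 -> a
  T1 -> b
  T2 -> c
  T3 -> d
  X4 -> T0 T1
  X5 -> A T2
  X6 -> T1 C

CYK table (by increasing span):
  T[0,0] 'd' = {A,T3}  orig:{A}
  T[1,1] 'b' = {T1}  orig:{}
  T[2,2] 'c' = {C,T2}  orig:{C}
  T[3,3] 'd' = {A,T3}  orig:{A}
  T[0,1] 'db' = ∅
  T[1,2] 'bc' = {B,X6}  orig:{B}
  T[2,3] 'cd' = {C}
  T[0,2] 'dbc' = {S}
  T[1,3] 'bcd' = {X6}  orig:{}
  T[0,3] 'dbcd' = {S}

S ∈ T[0,3] ⇒ YES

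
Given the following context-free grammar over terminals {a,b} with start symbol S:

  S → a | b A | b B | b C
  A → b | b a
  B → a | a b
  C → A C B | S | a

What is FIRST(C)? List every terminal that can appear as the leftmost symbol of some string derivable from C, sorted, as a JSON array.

FIRST sets, iterate to fixpoint:
[1]
  A via A→b: +{b}
  B via B→a: +{a}
  C via C→A C B: +{b}
  C via C→a: +{a}
  S via S→a: +{a}
  S via S→b A: +{b}
  S: {a,b}  A: {b}  B: {a}  C: {a,b}
[2] (no change)
  S: {a,b}  A: {b}  B: {a}  C: {a,b}

FIRST(C) = ["a", "b"]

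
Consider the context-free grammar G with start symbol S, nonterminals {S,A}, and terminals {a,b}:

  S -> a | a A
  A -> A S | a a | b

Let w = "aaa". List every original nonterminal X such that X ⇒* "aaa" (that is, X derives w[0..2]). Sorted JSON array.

Convert to CNF:
  S -> T0 A | a
  A -> A S | T0 T0 | b
  T0 -> a

CYK table (by increasing span), restricted to cells inside w[0..2]:
  cell(0,0) a: {S,T0}  orig:{S}
  cell(1,1) a: {S,T0}  orig:{S}
  cell(2,2) a: {S,T0}  orig:{S}
  cell(0,1) aa: {A}
  cell(1,2) aa: {A}
  cell(0,2) aaa: {A,S}

Original NTs in T[0,2] deriving "aaa": ["A", "S"]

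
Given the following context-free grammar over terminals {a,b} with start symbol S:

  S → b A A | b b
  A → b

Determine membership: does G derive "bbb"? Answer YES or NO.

Convert to CNF:
  S -> T0 T0 | T0 X1
  A -> b
  T0 -> b
  X1 -> A A

Fill CYK table bottom-up:
  [0..0]={A,T0}  "b"  orig:{A}
  [1..1]={A,T0}  "b"  orig:{A}
  [2..2]={A,T0}  "b"  orig:{A}
  [0..1]={S,X1}  "bb"  orig:{S}
  [1..2]={S,X1}  "bb"  orig:{S}
  [0..2]={S}  "bbb"

S ∈ T[0,2] ⇒ YES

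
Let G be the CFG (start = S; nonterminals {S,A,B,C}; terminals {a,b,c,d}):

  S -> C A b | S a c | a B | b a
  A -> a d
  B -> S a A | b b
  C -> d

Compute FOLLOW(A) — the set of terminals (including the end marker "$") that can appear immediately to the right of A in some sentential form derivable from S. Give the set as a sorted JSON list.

FIRST iteration:
iter 1:
  A via A→a d: +{a}
  B via B→b b: +{b}
  C via C→d: +{d}
  S via S→C A b: +{d}
  S via S→a B: +{a}
  S via S→b a: +{b}
  FIRST(S)={a,b,d}  FIRST(A)={a}  FIRST(B)={b}  FIRST(C)={d}
iter 2:
  B via B→S a A: +{a,d}
  FIRST(S)={a,b,d}  FIRST(A)={a}  FIRST(B)={a,b,d}  FIRST(C)={d}
iter 3: (stable)
  FIRST(S)={a,b,d}  FIRST(A)={a}  FIRST(B)={a,b,d}  FIRST(C)={d}

FOLLOW iteration:
initialize: $ ∈ FOLLOW(S)
iter 1:
  B→S a A: FOLLOW(S) ⊇ FIRST(a) = {a}; new: +{a}
  S→C A b: FOLLOW(C) ⊇ FIRST(A) = {a}; new: +{a}
  S→C A b: FOLLOW(A) ⊇ FIRST(b) = {b}; new: +{b}
  S→a B: FOLLOW(B) ⊇ FOLLOW(S) ⊇ {$,a}; new: +{$,a}
  S: {$,a}  A: {b}  B: {$,a}  C: {a}
iter 2:
  B→S a A: FOLLOW(A) ⊇ FOLLOW(B) ⊇ {$,a}; new: +{$,a}
  S: {$,a}  A: {$,a,b}  B: {$,a}  C: {a}
iter 3: done
  S: {$,a}  A: {$,a,b}  B: {$,a}  C: {a}

FOLLOW(A) = ["$", "a", "b"]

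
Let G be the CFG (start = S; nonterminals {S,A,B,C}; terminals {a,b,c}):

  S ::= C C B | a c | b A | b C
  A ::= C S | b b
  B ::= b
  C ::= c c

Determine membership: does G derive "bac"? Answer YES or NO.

Convert to CNF:
  S -> C X3 | T0 A | T0 C | T2 T1
  A -> C S | T0 T0
  B -> b
  C -> T1 T1
  T0 -> b
  T1 -> c
  T2 -> a
  X3 -> C B

CYK table (by increasing span):
  [0..0]={B,T0}  "b"  orig:{B}
  [1..1]={T2}  "a"  orig:{}
  [2..2]={T1}  "c"  orig:{}
  [0..1]=∅  "ba"
  [1..2]={S}  "ac"
  [0..2]=∅  "bac"

S ∉ T[0,2] ⇒ NO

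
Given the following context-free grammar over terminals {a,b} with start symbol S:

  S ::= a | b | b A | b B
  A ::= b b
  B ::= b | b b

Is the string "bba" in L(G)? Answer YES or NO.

Convert to CNF:
  S -> T0 A | T0 B | a | b
  A -> T0 T0
  B -> T0 T0 | b
  T0 -> b

Fill CYK table bottom-up:
  [0..0]={B,S,T0}  "b"  orig:{B,S}
  [1..1]={B,S,T0}  "b"  orig:{B,S}
  [2..2]={S}  "a"
  [0..1]={A,B,S}  "bb"
  [1..2]=∅  "ba"
  [0..2]=∅  "bba"

S ∉ T[0,2] ⇒ NO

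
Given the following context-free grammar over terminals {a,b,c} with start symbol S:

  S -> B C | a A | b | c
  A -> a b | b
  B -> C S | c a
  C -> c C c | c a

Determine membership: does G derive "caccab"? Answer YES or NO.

Convert to CNF:
  S -> B C | T0 A | b | c
  A -> T0 T1 | b
  B -> C S | T2 T0
  C -> T2 T0 | T2 X3
  T0 -> a
  T1 -> b
  T2 -> c
  X3 -> C T2

CYK table (by increasing span):
  [0..0]={S,T2}  "c"  orig:{S}
  [1..1]={T0}  "a"  orig:{}
  [2..2]={S,T2}  "c"  orig:{S}
  [3..3]={S,T2}  "c"  orig:{S}
  [4..4]={T0}  "a"  orig:{}
  [5..5]={A,S,T1}  "b"  orig:{A,S}
  [0..1]={B,C}  "ca"
  [1..2]=∅  "ac"
  [2..3]=∅  "cc"
  [3..4]={B,C}  "ca"
  [4..5]={A,S}  "ab"
  [0..2]={B,X3}  "cac"  orig:{B}
  [1..3]=∅  "acc"
  [2..4]=∅  "cca"
  [3..5]={B}  "cab"
  [0..3]=∅  "cacc"
  [1..4]=∅  "acca"
  [2..5]=∅  "ccab"
  [0..4]={S}  "cacca"
  [1..5]=∅  "accab"
  [0..5]=∅  "caccab"

S ∉ T[0,5] ⇒ NO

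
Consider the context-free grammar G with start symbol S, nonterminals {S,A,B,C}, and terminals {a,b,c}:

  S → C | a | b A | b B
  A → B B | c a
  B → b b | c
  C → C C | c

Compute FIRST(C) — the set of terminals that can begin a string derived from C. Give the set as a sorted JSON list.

FIRST iteration:
[1]
  A via A→c a: +{c}
  B via B→b b: +{b}
  B via B→c: +{c}
  C via C→c: +{c}
  S via S→C: +{c}
  S via S→a: +{a}
  S via S→b A: +{b}
  FIRST[S]={a,b,c}  FIRST[A]={c}  FIRST[B]={b,c}  FIRST[C]={c}
[2]
  A via A→B B: +{b}
  FIRST[S]={a,b,c}  FIRST[A]={b,c}  FIRST[B]={b,c}  FIRST[C]={c}
[3] (stable)
  FIRST[S]={a,b,c}  FIRST[A]={b,c}  FIRST[B]={b,c}  FIRST[C]={c}

FIRST(C) = ["c"]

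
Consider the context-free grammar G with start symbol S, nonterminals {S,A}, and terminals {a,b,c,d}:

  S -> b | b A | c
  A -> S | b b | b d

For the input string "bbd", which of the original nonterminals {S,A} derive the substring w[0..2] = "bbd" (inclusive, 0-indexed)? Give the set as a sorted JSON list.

CNF form of G:
  S -> T0 A | b | c
  A -> T0 A | T0 T0 | T0 T1 | b | c
  T0 -> b
  T1 -> d

CYK table (by increasing span), restricted to cells inside w[0..2]:
  T[0,0] 'b' = {A,S,T0}  orig:{A,S}
  T[1,1] 'b' = {A,S,T0}  orig:{A,S}
  T[2,2] 'd' = {T1}  orig:{}
  T[0,1] 'bb' = {A,S}
  T[1,2] 'bd' = {A}
  T[0,2] 'bbd' = {A,S}

Original NTs in T[0,2] deriving "bbd": ["A", "S"]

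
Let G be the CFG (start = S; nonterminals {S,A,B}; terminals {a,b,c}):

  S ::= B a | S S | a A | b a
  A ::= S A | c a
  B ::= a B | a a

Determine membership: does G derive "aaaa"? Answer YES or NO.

CNF form of G:
  S -> B T1 | S S | T1 A | T2 T1
  A -> S A | T0 T1
  B -> T1 B | T1 T1
  T0 -> c
  T1 -> a
  T2 -> b

CYK table (by increasing span):
  T[0,0] 'a' = {T1}  orig:{}
  T[1,1] 'a' = {T1}  orig:{}
  T[2,2] 'a' = {T1}  orig:{}
  T[3,3] 'a' = {T1}  orig:{}
  T[0,1] 'aa' = {B}
  T[1,2] 'aa' = {B}
  T[2,3] 'aa' = {B}
  T[0,2] 'aaa' = {B,S}
  T[1,3] 'aaa' = {B,S}
  T[0,3] 'aaaa' = {B,S}

S ∈ T[0,3] ⇒ YES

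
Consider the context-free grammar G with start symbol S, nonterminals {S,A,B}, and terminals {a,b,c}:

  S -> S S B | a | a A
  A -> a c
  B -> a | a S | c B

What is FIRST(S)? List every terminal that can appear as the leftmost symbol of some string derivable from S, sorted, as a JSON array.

Compute FIRST by fixpoint:
iter 1:
  A via A→a c: +{a}
  B via B→a: +{a}
  B via B→c B: +{c}
  S via S→a: +{a}
  FIRST(S)={a}  FIRST(A)={a}  FIRST(B)={a,c}
iter 2: (stable)
  FIRST(S)={a}  FIRST(A)={a}  FIRST(B)={a,c}

FIRST(S) = ["a"]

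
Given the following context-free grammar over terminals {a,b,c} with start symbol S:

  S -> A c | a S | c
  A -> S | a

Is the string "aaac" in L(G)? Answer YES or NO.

CNF form of G:
  S -> A T0 | T1 S | c
  A -> A T0 | T1 S | a | c
  T0 -> c
  T1 -> a

Fill CYK table bottom-up:
  [0..0]={A,T1}  "a"  orig:{A}
  [1..1]={A,T1}  "a"  orig:{A}
  [2..2]={A,T1}  "a"  orig:{A}
  [3..3]={A,S,T0}  "c"  orig:{A,S}
  [0..1]=∅  "aa"
  [1..2]=∅  "aa"
  [2..3]={A,S}  "ac"
  [0..2]=∅  "aaa"
  [1..3]={A,S}  "aac"
  [0..3]={A,S}  "aaac"

S ∈ T[0,3] ⇒ YES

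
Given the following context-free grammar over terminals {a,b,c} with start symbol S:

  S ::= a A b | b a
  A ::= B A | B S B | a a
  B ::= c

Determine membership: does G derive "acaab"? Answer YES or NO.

Convert to CNF:
  S -> T0 X3 | T1 T0
  A -> B A | B X2 | T0 T0
  B -> c
  T0 -> a
  T1 -> b
  X2 -> S B
  X3 -> A T1

CYK table (by increasing span):
  cell(0,0) a: {T0}  orig:{}
  cell(1,1) c: {B}
  cell(2,2) a: {T0}  orig:{}
  cell(3,3) a: {T0}  orig:{}
  cell(4,4) b: {T1}  orig:{}
  cell(0,1) ac: ∅
  cell(1,2) ca: ∅
  cell(2,3) aa: {A}
  cell(3,4) ab: ∅
  cell(0,2) aca: ∅
  cell(1,3) caa: {A}
  cell(2,4) aab: {X3}  orig:{}
  cell(0,3) acaa: ∅
  cell(1,4) caab: {X3}  orig:{}
  cell(0,4) acaab: {S}

S ∈ T[0,4] ⇒ YES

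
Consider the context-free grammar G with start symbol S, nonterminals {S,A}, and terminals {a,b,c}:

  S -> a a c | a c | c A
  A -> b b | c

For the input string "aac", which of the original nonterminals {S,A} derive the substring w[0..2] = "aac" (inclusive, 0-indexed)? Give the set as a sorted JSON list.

Convert to CNF:
  S -> T1 T2 | T1 X3 | T2 A
  A -> T0 T0 | c
  T0 -> b
  T1 -> a
  T2 -> c
  X3 -> T1 T2

CYK table (by increasing span), restricted to cells inside w[0..2]:
  cell(0,0) a: {T1}  orig:{}
  cell(1,1) a: {T1}  orig:{}
  cell(2,2) c: {A,T2}  orig:{A}
  cell(0,1) aa: ∅
  cell(1,2) ac: {S,X3}  orig:{S}
  cell(0,2) aac: {S}

Original NTs in T[0,2] deriving "aac": ["S"]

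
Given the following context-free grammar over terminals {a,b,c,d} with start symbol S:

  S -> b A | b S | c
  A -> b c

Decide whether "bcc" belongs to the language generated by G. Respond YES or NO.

Convert to CNF:
  S -> T0 A | T0 S | c
  A -> T0 T1
  T0 -> b
  T1 -> c

Fill CYK table bottom-up:
  T[0,0] 'b' = {T0}  orig:{}
  T[1,1] 'c' = {S,T1}  orig:{S}
  T[2,2] 'c' = {S,T1}  orig:{S}
  T[0,1] 'bc' = {A,S}
  T[1,2] 'cc' = ∅
  T[0,2] 'bcc' = ∅

S ∉ T[0,2] ⇒ NO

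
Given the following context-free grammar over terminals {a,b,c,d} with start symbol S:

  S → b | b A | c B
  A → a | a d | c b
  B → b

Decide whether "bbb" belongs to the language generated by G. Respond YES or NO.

Convert to CNF:
  S -> T2 B | T3 A | b
  A -> T0 T1 | T2 T3 | a
  B -> b
  T0 -> a
  T1 -> d
  T2 -> c
  T3 -> b

Fill CYK table bottom-up:
  [0..0]={B,S,T3}  "b"  orig:{B,S}
  [1..1]={B,S,T3}  "b"  orig:{B,S}
  [2..2]={B,S,T3}  "b"  orig:{B,S}
  [0..1]=∅  "bb"
  [1..2]=∅  "bb"
  [0..2]=∅  "bbb"

S ∉ T[0,2] ⇒ NO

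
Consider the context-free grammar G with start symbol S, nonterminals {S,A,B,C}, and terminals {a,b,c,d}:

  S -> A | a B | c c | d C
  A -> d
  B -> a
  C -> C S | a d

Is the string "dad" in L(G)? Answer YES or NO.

CNF form of G:
  S -> T0 B | T1 C | T2 T2 | d
  A -> d
  B -> a
  C -> C S | T0 T1
  T0 -> a
  T1 -> d
  T2 -> c

Fill CYK table bottom-up:
  T[0,0] 'd' = {A,S,T1}  orig:{A,S}
  T[1,1] 'a' = {B,T0}  orig:{B}
  T[2,2] 'd' = {A,S,T1}  orig:{A,S}
  T[0,1] 'da' = ∅
  T[1,2] 'ad' = {C}
  T[0,2] 'dad' = {S}

S ∈ T[0,2] ⇒ YES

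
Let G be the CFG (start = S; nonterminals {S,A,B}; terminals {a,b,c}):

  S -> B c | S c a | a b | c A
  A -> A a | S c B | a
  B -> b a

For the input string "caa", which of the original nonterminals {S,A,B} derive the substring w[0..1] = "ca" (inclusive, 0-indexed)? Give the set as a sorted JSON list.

CNF form of G:
  S -> B T1 | S X4 | T0 T2 | T1 A
  A -> A T0 | S X3 | a
  B -> T2 T0
  T0 -> a
  T1 -> c
  T2 -> b
  X3 -> T1 B
  X4 -> T1 T0

Fill CYK table bottom-up (cells [i..j] with 0 ≤ i ≤ j ≤ 1 only):
  cell(0,0) c: {T1}  orig:{}
  cell(1,1) a: {A,T0}  orig:{A}
  cell(0,1) ca: {S,X4}  orig:{S}

Original NTs in T[0,1] deriving "ca": ["S"]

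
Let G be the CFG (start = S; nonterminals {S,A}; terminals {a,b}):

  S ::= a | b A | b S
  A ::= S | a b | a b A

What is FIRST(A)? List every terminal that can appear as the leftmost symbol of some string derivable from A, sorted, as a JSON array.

FIRST iteration:
round 1:
  A via A→a b: +{a}
  S via S→a: +{a}
  S via S→b A: +{b}
  FIRST(S)={a,b}  FIRST(A)={a}
round 2:
  A via A→S: +{b}
  FIRST(S)={a,b}  FIRST(A)={a,b}
round 3: (no change)
  FIRST(S)={a,b}  FIRST(A)={a,b}

FIRST(A) = ["a", "b"]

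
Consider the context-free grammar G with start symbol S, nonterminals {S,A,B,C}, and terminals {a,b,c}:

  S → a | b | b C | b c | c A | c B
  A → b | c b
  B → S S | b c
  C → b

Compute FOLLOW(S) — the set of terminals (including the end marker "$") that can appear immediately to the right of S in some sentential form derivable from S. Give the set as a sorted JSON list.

Compute FIRST by fixpoint:
[1]
  A via A→b: +{b}
  A via A→c b: +{c}
  B via B→b c: +{b}
  C via C→b: +{b}
  S via S→a: +{a}
  S via S→b: +{b}
  S via S→c A: +{c}
  FIRST(S)={a,b,c}  FIRST(A)={b,c}  FIRST(B)={b}  FIRST(C)={b}
[2]
  B via B→S S: +{a,c}
  FIRST(S)={a,b,c}  FIRST(A)={b,c}  FIRST(B)={a,b,c}  FIRST(C)={b}
[3] (no change)
  FIRST(S)={a,b,c}  FIRST(A)={b,c}  FIRST(B)={a,b,c}  FIRST(C)={b}

FOLLOW sets:
seed FOLLOW(S) with $
iter 1:
  B→S S: FOLLOW(S) ⊇ FIRST(S) = {a,b,c}; new: +{a,b,c}
  S→b C: FOLLOW(C) ⊇ FOLLOW(S) ⊇ {$,a,b,c}; new: +{$,a,b,c}
  S→c A: FOLLOW(A) ⊇ FOLLOW(S) ⊇ {$,a,b,c}; new: +{$,a,b,c}
  S→c B: FOLLOW(B) ⊇ FOLLOW(S) ⊇ {$,a,b,c}; new: +{$,a,b,c}
  S: {$,a,b,c}  A: {$,a,b,c}  B: {$,a,b,c}  C: {$,a,b,c}
iter 2: done
  S: {$,a,b,c}  A: {$,a,b,c}  B: {$,a,b,c}  C: {$,a,b,c}

FOLLOW(S) = ["$", "a", "b", "c"]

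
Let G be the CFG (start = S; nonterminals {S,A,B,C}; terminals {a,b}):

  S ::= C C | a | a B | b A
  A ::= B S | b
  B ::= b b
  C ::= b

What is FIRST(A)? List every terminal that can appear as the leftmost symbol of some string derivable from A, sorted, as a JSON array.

FIRST sets, iterate to fixpoint:
iter 1:
  A via A→b: +{b}
  B via B→b b: +{b}
  C via C→b: +{b}
  S via S→C C: +{b}
  S via S→a: +{a}
  S: {a,b}  A: {b}  B: {b}  C: {b}
iter 2: — fixpoint
  S: {a,b}  A: {b}  B: {b}  C: {b}

FIRST(A) = ["b"]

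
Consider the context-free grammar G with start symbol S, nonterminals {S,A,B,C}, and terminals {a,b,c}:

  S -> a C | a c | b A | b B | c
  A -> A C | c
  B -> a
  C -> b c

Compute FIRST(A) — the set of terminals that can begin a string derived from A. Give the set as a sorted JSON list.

FIRST sets, iterate to fixpoint:
round 1:
  A via A→c: +{c}
  B via B→a: +{a}
  C via C→b c: +{b}
  S via S→a C: +{a}
  S via S→b A: +{b}
  S via S→c: +{c}
  S: {a,b,c}  A: {c}  B: {a}  C: {b}
round 2: done
  S: {a,b,c}  A: {c}  B: {a}  C: {b}

FIRST(A) = ["c"]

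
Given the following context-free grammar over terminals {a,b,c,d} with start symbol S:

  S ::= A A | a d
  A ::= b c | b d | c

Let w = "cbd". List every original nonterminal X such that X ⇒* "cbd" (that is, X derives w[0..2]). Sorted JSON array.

CNF form of G:
  S -> A A | T3 T2
  A -> T0 T1 | T0 T2 | c
  T0 -> b
  T1 -> c
  T2 -> d
  T3 -> a

Fill CYK table bottom-up — only the sub-triangle for w[0..2]:
  [0..0]={A,T1}  "c"  orig:{A}
  [1..1]={T0}  "b"  orig:{}
  [2..2]={T2}  "d"  orig:{}
  [0..1]=∅  "cb"
  [1..2]={A}  "bd"
  [0..2]={S}  "cbd"

Original NTs in T[0,2] deriving "cbd": ["S"]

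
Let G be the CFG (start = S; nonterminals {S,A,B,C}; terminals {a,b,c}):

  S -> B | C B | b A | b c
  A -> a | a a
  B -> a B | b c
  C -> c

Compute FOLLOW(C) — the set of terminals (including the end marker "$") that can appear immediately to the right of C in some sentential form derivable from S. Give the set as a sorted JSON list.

Compute FIRST by fixpoint:
round 1:
  A via A→a: +{a}
  B via B→a B: +{a}
  B via B→b c: +{b}
  C via C→c: +{c}
  S via S→B: +{a,b}
  S via S→C B: +{c}
  S: {a,b,c}  A: {a}  B: {a,b}  C: {c}
round 2: (no change)
  S: {a,b,c}  A: {a}  B: {a,b}  C: {c}

FOLLOW iteration:
FOLLOW(S) := {$}
iter 1:
  S→B: FOLLOW(B) ⊇ FOLLOW(S) ⊇ {$}; new: +{$}
  S→C B: FOLLOW(C) ⊇ FIRST(B) = {a,b}; new: +{a,b}
  S→b A: FOLLOW(A) ⊇ FOLLOW(S) ⊇ {$}; new: +{$}
  S: {$}  A: {$}  B: {$}  C: {a,b}
iter 2: — fixpoint
  S: {$}  A: {$}  B: {$}  C: {a,b}

FOLLOW(C) = ["a", "b"]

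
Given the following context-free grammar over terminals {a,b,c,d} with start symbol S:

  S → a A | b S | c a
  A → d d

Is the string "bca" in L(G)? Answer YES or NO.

CNF form of G:
  S -> T1 A | T2 S | T3 T1
  A -> T0 T0
  T0 -> d
  T1 -> a
  T2 -> b
  T3 -> c

Fill CYK table bottom-up:
  T[0,0] 'b' = {T2}  orig:{}
  T[1,1] 'c' = {T3}  orig:{}
  T[2,2] 'a' = {T1}  orig:{}
  T[0,1] 'bc' = ∅
  T[1,2] 'ca' = {S}
  T[0,2] 'bca' = {S}

S ∈ T[0,2] ⇒ YES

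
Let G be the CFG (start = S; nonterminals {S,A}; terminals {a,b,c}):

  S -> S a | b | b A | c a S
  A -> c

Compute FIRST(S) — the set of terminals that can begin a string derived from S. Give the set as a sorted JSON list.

FIRST sets, iterate to fixpoint:
round 1:
  A via A→c: +{c}
  S via S→b: +{b}
  S via S→c a S: +{c}
  S: {b,c}  A: {c}
round 2: (no change)
  S: {b,c}  A: {c}

FIRST(S) = ["b", "c"]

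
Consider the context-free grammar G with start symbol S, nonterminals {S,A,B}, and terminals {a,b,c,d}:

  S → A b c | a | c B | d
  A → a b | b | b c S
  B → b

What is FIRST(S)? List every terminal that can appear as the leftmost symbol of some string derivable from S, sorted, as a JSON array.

FIRST sets, iterate to fixpoint:
round 1:
  A via A→a b: +{a}
  A via A→b: +{b}
  B via B→b: +{b}
  S via S→A b c: +{a,b}
  S via S→c B: +{c}
  S via S→d: +{d}
  FIRST(S)={a,b,c,d}  FIRST(A)={a,b}  FIRST(B)={b}
round 2: (no change)
  FIRST(S)={a,b,c,d}  FIRST(A)={a,b}  FIRST(B)={b}

FIRST(S) = ["a", "b", "c", "d"]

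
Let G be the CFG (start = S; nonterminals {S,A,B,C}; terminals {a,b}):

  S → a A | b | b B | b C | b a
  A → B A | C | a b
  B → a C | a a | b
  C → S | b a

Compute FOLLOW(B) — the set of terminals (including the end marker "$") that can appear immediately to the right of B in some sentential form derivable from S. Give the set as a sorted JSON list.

FIRST sets, iterate to fixpoint:
pass 1:
  A via A→a b: +{a}
  B via B→a C: +{a}
  B via B→b: +{b}
  C via C→b a: +{b}
  S via S→a A: +{a}
  S via S→b: +{b}
  FIRST[S]={a,b}  FIRST[A]={a}  FIRST[B]={a,b}  FIRST[C]={b}
pass 2:
  A via A→B A: +{b}
  C via C→S: +{a}
  FIRST[S]={a,b}  FIRST[A]={a,b}  FIRST[B]={a,b}  FIRST[C]={a,b}
pass 3: (no change)
  FIRST[S]={a,b}  FIRST[A]={a,b}  FIRST[B]={a,b}  FIRST[C]={a,b}

FOLLOW sets:
seed FOLLOW(S) with $
round 1:
  A→B A: FOLLOW(B) ⊇ FIRST(A) = {a,b}; new: +{a,b}
  B→a C: FOLLOW(C) ⊇ FOLLOW(B) ⊇ {a,b}; new: +{a,b}
  C→S: FOLLOW(S) ⊇ FOLLOW(C) ⊇ {a,b}; new: +{a,b}
  S→a A: FOLLOW(A) ⊇ FOLLOW(S) ⊇ {$,a,b}; new: +{$,a,b}
  S→b B: FOLLOW(B) ⊇ FOLLOW(S) ⊇ {$,a,b}; new: +{$}
  S→b C: FOLLOW(C) ⊇ FOLLOW(S) ⊇ {$,a,b}; new: +{$}
  FOLLOW(S)={$,a,b}  FOLLOW(A)={$,a,b}  FOLLOW(B)={$,a,b}  FOLLOW(C)={$,a,b}
round 2: — fixpoint
  FOLLOW(S)={$,a,b}  FOLLOW(A)={$,a,b}  FOLLOW(B)={$,a,b}  FOLLOW(C)={$,a,b}

FOLLOW(B) = ["$", "a", "b"]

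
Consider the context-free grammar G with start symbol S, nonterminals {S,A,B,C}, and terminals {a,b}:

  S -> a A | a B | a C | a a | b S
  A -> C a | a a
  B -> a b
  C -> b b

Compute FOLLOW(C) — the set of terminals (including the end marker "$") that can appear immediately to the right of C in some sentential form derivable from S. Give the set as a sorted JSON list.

FIRST iteration:
iter 1:
  A via A→a a: +{a}
  B via B→a b: +{a}
  C via C→b b: +{b}
  S via S→a A: +{a}
  S via S→b S: +{b}
  FIRST(S)={a,b}  FIRST(A)={a}  FIRST(B)={a}  FIRST(C)={b}
iter 2:
  A via A→C a: +{b}
  FIRST(S)={a,b}  FIRST(A)={a,b}  FIRST(B)={a}  FIRST(C)={b}
iter 3: done
  FIRST(S)={a,b}  FIRST(A)={a,b}  FIRST(B)={a}  FIRST(C)={b}

FOLLOW sets:
FOLLOW(S) := {$}
pass 1:
  A→C a: FOLLOW(C) ⊇ FIRST(a) = {a}; new: +{a}
  S→a A: FOLLOW(A) ⊇ FOLLOW(S) ⊇ {$}; new: +{$}
  S→a B: FOLLOW(B) ⊇ FOLLOW(S) ⊇ {$}; new: +{$}
  S→a C: FOLLOW(C) ⊇ FOLLOW(S) ⊇ {$}; new: +{$}
  FOLLOW(S)={$}  FOLLOW(A)={$}  FOLLOW(B)={$}  FOLLOW(C)={$,a}
pass 2: (no change)
  FOLLOW(S)={$}  FOLLOW(A)={$}  FOLLOW(B)={$}  FOLLOW(C)={$,a}

FOLLOW(C) = ["$", "a"]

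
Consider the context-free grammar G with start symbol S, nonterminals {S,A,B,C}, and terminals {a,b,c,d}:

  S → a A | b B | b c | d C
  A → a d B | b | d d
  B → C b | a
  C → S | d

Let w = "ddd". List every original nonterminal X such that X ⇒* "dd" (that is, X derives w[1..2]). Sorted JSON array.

CNF form of G:
  S -> T0 A | T1 C | T2 B | T2 T3
  A -> T0 X4 | T1 T1 | b
  B -> C T2 | a
  C -> T0 A | T1 C | T2 B | T2 T3 | d
  T0 -> a
  T1 -> d
  T2 -> b
  T3 -> c
  X4 -> T1 B

CYK table (by increasing span) — only the sub-triangle for w[1..2]:
  [1..1]={C,T1}  "d"  orig:{C}
  [2..2]={C,T1}  "d"  orig:{C}
  [1..2]={A,C,S}  "dd"

Original NTs in T[1,2] deriving "dd": ["A", "C", "S"]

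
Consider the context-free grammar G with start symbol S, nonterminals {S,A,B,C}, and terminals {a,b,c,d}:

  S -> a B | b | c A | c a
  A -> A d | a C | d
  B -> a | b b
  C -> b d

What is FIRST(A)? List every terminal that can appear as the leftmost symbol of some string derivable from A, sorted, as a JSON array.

FIRST iteration:
pass 1:
  A via A→a C: +{a}
  A via A→d: +{d}
  B via B→a: +{a}
  B via B→b b: +{b}
  C via C→b d: +{b}
  S via S→a B: +{a}
  S via S→b: +{b}
  S via S→c A: +{c}
  S: {a,b,c}  A: {a,d}  B: {a,b}  C: {b}
pass 2: (no change)
  S: {a,b,c}  A: {a,d}  B: {a,b}  C: {b}

FIRST(A) = ["a", "d"]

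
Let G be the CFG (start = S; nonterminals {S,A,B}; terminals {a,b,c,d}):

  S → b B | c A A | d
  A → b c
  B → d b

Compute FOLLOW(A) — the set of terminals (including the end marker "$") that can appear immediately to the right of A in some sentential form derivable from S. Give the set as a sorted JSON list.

FIRST iteration:
[1]
  A via A→b c: +{b}
  B via B→d b: +{d}
  S via S→b B: +{b}
  S via S→c A A: +{c}
  S via S→d: +{d}
  S: {b,c,d}  A: {b}  B: {d}
[2] done
  S: {b,c,d}  A: {b}  B: {d}

FOLLOW sets:
initialize: $ ∈ FOLLOW(S)
iter 1:
  S→b B: FOLLOW(B) ⊇ FOLLOW(S) ⊇ {$}; new: +{$}
  S→c A A: FOLLOW(A) ⊇ FIRST(A) = {b}; new: +{b}
  S→c A A: FOLLOW(A) ⊇ FOLLOW(S) ⊇ {$}; new: +{$}
  S: {$}  A: {$,b}  B: {$}
iter 2: — fixpoint
  S: {$}  A: {$,b}  B: {$}

FOLLOW(A) = ["$", "b"]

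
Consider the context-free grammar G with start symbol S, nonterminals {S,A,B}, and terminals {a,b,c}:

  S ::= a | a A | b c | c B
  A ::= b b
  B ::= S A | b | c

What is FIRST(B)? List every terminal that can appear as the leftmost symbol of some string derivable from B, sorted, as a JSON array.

FIRST iteration:
[1]
  A via A→b b: +{b}
  B via B→b: +{b}
  B via B→c: +{c}
  S via S→a: +{a}
  S via S→b c: +{b}
  S via S→c B: +{c}
  FIRST[S]={a,b,c}  FIRST[A]={b}  FIRST[B]={b,c}
[2]
  B via B→S A: +{a}
  FIRST[S]={a,b,c}  FIRST[A]={b}  FIRST[B]={a,b,c}
[3] — fixpoint
  FIRST[S]={a,b,c}  FIRST[A]={b}  FIRST[B]={a,b,c}

FIRST(B) = ["a", "b", "c"]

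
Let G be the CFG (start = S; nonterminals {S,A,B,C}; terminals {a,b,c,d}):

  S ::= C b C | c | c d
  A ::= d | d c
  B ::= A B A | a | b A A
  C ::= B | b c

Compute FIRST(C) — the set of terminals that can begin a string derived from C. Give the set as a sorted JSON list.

Compute FIRST by fixpoint:
iter 1:
  A via A→d: +{d}
  B via B→A B A: +{d}
  B via B→a: +{a}
  B via B→b A A: +{b}
  C via C→B: +{a,b,d}
  S via S→C b C: +{a,b,d}
  S via S→c: +{c}
  S: {a,b,c,d}  A: {d}  B: {a,b,d}  C: {a,b,d}
iter 2: (no change)
  S: {a,b,c,d}  A: {d}  B: {a,b,d}  C: {a,b,d}

FIRST(C) = ["a", "b", "d"]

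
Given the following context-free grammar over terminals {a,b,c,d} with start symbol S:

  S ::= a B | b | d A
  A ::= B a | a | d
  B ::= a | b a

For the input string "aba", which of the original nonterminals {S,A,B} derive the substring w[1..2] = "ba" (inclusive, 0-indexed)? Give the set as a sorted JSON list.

Convert to CNF:
  S -> T0 B | T2 A | b
  A -> B T0 | a | d
  B -> T1 T0 | a
  T0 -> a
  T1 -> b
  T2 -> d

CYK table (by increasing span) (cells [i..j] with 1 ≤ i ≤ j ≤ 2 only):
  cell(1,1) b: {S,T1}  orig:{S}
  cell(2,2) a: {A,B,T0}  orig:{A,B}
  cell(1,2) ba: {B}

Original NTs in T[1,2] deriving "ba": ["B"]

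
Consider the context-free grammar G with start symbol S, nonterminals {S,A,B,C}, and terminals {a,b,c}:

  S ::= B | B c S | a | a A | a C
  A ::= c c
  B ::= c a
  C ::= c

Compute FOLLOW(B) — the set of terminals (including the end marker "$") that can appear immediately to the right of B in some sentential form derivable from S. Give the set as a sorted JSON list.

Compute FIRST by fixpoint:
pass 1:
  A via A→c c: +{c}
  B via B→c a: +{c}
  C via C→c: +{c}
  S via S→B: +{c}
  S via S→a: +{a}
  S: {a,c}  A: {c}  B: {c}  C: {c}
pass 2: done
  S: {a,c}  A: {c}  B: {c}  C: {c}

Compute FOLLOW by fixpoint:
FOLLOW(S) := {$}
pass 1:
  S→B: FOLLOW(B) ⊇ FOLLOW(S) ⊇ {$}; new: +{$}
  S→B c S: FOLLOW(B) ⊇ FIRST(c) = {c}; new: +{c}
  S→a A: FOLLOW(A) ⊇ FOLLOW(S) ⊇ {$}; new: +{$}
  S→a C: FOLLOW(C) ⊇ FOLLOW(S) ⊇ {$}; new: +{$}
  FOLLOW(S)={$}  FOLLOW(A)={$}  FOLLOW(B)={$,c}  FOLLOW(C)={$}
pass 2: done
  FOLLOW(S)={$}  FOLLOW(A)={$}  FOLLOW(B)={$,c}  FOLLOW(C)={$}

FOLLOW(B) = ["$", "c"]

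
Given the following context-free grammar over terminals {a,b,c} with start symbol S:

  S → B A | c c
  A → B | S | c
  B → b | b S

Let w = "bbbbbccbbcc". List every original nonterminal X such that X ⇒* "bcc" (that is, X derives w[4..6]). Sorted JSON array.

Convert to CNF:
  S -> B A | T1 T1
  A -> B A | T0 S | T1 T1 | b | c
  B -> T0 S | b
  T0 -> b
  T1 -> c

CYK fill, restricted to cells inside w[4..6]:
  cell(4,4) b: {A,B,T0}  orig:{A,B}
  cell(5,5) c: {A,T1}  orig:{A}
  cell(6,6) c: {A,T1}  orig:{A}
  cell(4,5) bc: {A,S}
  cell(5,6) cc: {A,S}
  cell(4,6) bcc: {A,B,S}

Original NTs in T[4,6] deriving "bcc": ["A", "B", "S"]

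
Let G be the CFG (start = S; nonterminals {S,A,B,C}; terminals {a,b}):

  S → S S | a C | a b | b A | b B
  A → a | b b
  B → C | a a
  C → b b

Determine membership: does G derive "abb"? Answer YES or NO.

Convert to CNF:
  S -> S S | T0 A | T0 B | T1 C | T1 T0
  A -> T0 T0 | a
  B -> T0 T0 | T1 T1
  C -> T0 T0
  T0 -> b
  T1 -> a

CYK fill:
  T[0,0] 'a' = {A,T1}  orig:{A}
  T[1,1] 'b' = {T0}  orig:{}
  T[2,2] 'b' = {T0}  orig:{}
  T[0,1] 'ab' = {S}
  T[1,2] 'bb' = {A,B,C}
  T[0,2] 'abb' = {S}

S ∈ T[0,2] ⇒ YES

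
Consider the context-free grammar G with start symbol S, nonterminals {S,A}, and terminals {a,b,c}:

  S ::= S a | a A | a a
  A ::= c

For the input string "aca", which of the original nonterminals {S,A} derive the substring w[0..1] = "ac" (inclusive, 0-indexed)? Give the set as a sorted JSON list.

CNF form of G:
  S -> S T0 | T0 A | T0 T0
  A -> c
  T0 -> a

Fill CYK table bottom-up — only the sub-triangle for w[0..1]:
  [0..0]={T0}  "a"  orig:{}
  [1..1]={A}  "c"
  [0..1]={S}  "ac"

Original NTs in T[0,1] deriving "ac": ["S"]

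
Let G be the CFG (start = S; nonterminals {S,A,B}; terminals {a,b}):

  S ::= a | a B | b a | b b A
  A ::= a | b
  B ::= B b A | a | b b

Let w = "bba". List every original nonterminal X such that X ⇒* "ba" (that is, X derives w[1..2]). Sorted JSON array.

CNF form of G:
  S -> T0 T1 | T0 X3 | T1 B | a
  A -> a | b
  B -> B X2 | T0 T0 | a
  T0 -> b
  T1 -> a
  X2 -> T0 A
  X3 -> T0 A

Fill CYK table bottom-up — only the sub-triangle for w[1..2]:
  [1..1]={A,T0}  "b"  orig:{A}
  [2..2]={A,B,S,T1}  "a"  orig:{A,B,S}
  [1..2]={S,X2,X3}  "ba"  orig:{S}

Original NTs in T[1,2] deriving "ba": ["S"]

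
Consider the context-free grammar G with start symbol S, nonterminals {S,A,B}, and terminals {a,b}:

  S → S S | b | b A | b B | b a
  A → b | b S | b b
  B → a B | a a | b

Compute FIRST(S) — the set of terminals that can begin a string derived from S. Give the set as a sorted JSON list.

Compute FIRST by fixpoint:
round 1:
  A via A→b: +{b}
  B via B→a B: +{a}
  B via B→b: +{b}
  S via S→b: +{b}
  S: {b}  A: {b}  B: {a,b}
round 2: done
  S: {b}  A: {b}  B: {a,b}

FIRST(S) = ["b"]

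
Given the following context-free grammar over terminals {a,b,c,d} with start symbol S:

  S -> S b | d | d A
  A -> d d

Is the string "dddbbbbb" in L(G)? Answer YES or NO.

Convert to CNF:
  S -> S T1 | T0 A | d
  A -> T0 T0
  T0 -> d
  T1 -> b

CYK fill:
  T[0,0] 'd' = {S,T0}  orig:{S}
  T[1,1] 'd' = {S,T0}  orig:{S}
  T[2,2] 'd' = {S,T0}  orig:{S}
  T[3,3] 'b' = {T1}  orig:{}
  T[4,4] 'b' = {T1}  orig:{}
  T[5,5] 'b' = {T1}  orig:{}
  T[6,6] 'b' = {T1}  orig:{}
  T[7,7] 'b' = {T1}  orig:{}
  T[0,1] 'dd' = {A}
  T[1,2] 'dd' = {A}
  T[2,3] 'db' = {S}
  T[3,4] 'bb' = ∅
  T[4,5] 'bb' = ∅
  T[5,6] 'bb' = ∅
  T[6,7] 'bb' = ∅
  T[0,2] 'ddd' = {S}
  T[1,3] 'ddb' = ∅
  T[2,4] 'dbb' = {S}
  T[3,5] 'bbb' = ∅
  T[4,6] 'bbb' = ∅
  T[5,7] 'bbb' = ∅
  T[0,3] 'dddb' = {S}
  T[1,4] 'ddbb' = ∅
  T[2,5] 'dbbb' = {S}
  T[3,6] 'bbbb' = ∅
  T[4,7] 'bbbb' = ∅
  T[0,4] 'dddbb' = {S}
  T[1,5] 'ddbbb' = ∅
  T[2,6] 'dbbbb' = {S}
  T[3,7] 'bbbbb' = ∅
  T[0,5] 'dddbbb' = {S}
  T[1,6] 'ddbbbb' = ∅
  T[2,7] 'dbbbbb' = {S}
  T[0,6] 'dddbbbb' = {S}
  T[1,7] 'ddbbbbb' = ∅
  T[0,7] 'dddbbbbb' = {S}

S ∈ T[0,7] ⇒ YES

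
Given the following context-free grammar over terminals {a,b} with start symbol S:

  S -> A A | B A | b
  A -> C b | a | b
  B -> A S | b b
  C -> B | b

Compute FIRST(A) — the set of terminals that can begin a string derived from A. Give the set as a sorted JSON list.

Compute FIRST by fixpoint:
pass 1:
  A via A→a: +{a}
  A via A→b: +{b}
  B via B→A S: +{a,b}
  C via C→B: +{a,b}
  S via S→A A: +{a,b}
  FIRST[S]={a,b}  FIRST[A]={a,b}  FIRST[B]={a,b}  FIRST[C]={a,b}
pass 2: (stable)
  FIRST[S]={a,b}  FIRST[A]={a,b}  FIRST[B]={a,b}  FIRST[C]={a,b}

FIRST(A) = ["a", "b"]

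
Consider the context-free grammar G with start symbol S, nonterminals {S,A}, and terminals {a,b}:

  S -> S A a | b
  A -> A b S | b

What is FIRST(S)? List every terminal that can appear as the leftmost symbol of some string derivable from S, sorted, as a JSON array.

Compute FIRST by fixpoint:
iter 1:
  A via A→b: +{b}
  S via S→b: +{b}
  FIRST(S)={b}  FIRST(A)={b}
iter 2: (stable)
  FIRST(S)={b}  FIRST(A)={b}

FIRST(S) = ["b"]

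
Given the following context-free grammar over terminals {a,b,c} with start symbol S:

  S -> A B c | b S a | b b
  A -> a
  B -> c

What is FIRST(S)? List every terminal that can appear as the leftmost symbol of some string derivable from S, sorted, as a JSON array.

Compute FIRST by fixpoint:
round 1:
  A via A→a: +{a}
  B via B→c: +{c}
  S via S→A B c: +{a}
  S via S→b S a: +{b}
  FIRST[S]={a,b}  FIRST[A]={a}  FIRST[B]={c}
round 2: (stable)
  FIRST[S]={a,b}  FIRST[A]={a}  FIRST[B]={c}

FIRST(S) = ["a", "b"]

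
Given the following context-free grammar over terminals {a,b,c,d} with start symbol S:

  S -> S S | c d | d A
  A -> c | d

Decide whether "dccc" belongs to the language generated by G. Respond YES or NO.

Convert to CNF:
  S -> S S | T0 T1 | T1 A
  A -> c | d
  T0 -> c
  T1 -> d

CYK fill:
  [0..0]={A,T1}  "d"  orig:{A}
  [1..1]={A,T0}  "c"  orig:{A}
  [2..2]={A,T0}  "c"  orig:{A}
  [3..3]={A,T0}  "c"  orig:{A}
  [0..1]={S}  "dc"
  [1..2]=∅  "cc"
  [2..3]=∅  "cc"
  [0..2]=∅  "dcc"
  [1..3]=∅  "ccc"
  [0..3]=∅  "dccc"

S ∉ T[0,3] ⇒ NO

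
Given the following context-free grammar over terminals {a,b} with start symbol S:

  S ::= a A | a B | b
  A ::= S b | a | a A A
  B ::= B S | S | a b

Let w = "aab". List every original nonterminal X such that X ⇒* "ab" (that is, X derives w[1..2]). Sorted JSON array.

Convert to CNF:
  S -> T1 A | T1 B | b
  A -> S T0 | T1 X2 | a
  B -> B S | T1 A | T1 B | T1 T0 | b
  T0 -> b
  T1 -> a
  X2 -> A A

CYK table (by increasing span), restricted to cells inside w[1..2]:
  [1..1]={A,T1}  "a"  orig:{A}
  [2..2]={B,S,T0}  "b"  orig:{B,S}
  [1..2]={B,S}  "ab"

Original NTs in T[1,2] deriving "ab": ["B", "S"]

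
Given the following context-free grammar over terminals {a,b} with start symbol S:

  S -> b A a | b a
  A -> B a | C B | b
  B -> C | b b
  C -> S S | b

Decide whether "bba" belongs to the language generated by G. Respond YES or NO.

Convert to CNF:
  S -> T1 T0 | T1 X2
  A -> B T0 | C B | b
  B -> S S | T1 T1 | b
  C -> S S | b
  T0 -> a
  T1 -> b
  X2 -> A T0

Fill CYK table bottom-up:
  T[0,0] 'b' = {A,B,C,T1}  orig:{A,B,C}
  T[1,1] 'b' = {A,B,C,T1}  orig:{A,B,C}
  T[2,2] 'a' = {T0}  orig:{}
  T[0,1] 'bb' = {A,B}
  T[1,2] 'ba' = {A,S,X2}  orig:{A,S}
  T[0,2] 'bba' = {A,S,X2}  orig:{A,S}

S ∈ T[0,2] ⇒ YES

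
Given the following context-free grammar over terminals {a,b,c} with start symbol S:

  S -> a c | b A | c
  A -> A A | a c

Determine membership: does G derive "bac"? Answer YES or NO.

Convert to CNF:
  S -> T0 T1 | T2 A | c
  A -> A A | T0 T1
  T0 -> a
  T1 -> c
  T2 -> b

CYK fill:
  cell(0,0) b: {T2}  orig:{}
  cell(1,1) a: {T0}  orig:{}
  cell(2,2) c: {S,T1}  orig:{S}
  cell(0,1) ba: ∅
  cell(1,2) ac: {A,S}
  cell(0,2) bac: {S}

S ∈ T[0,2] ⇒ YES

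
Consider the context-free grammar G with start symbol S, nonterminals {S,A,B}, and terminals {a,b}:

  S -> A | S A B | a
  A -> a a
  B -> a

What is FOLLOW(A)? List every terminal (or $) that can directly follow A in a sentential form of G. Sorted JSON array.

Compute FIRST by fixpoint:
pass 1:
  A via A→a a: +{a}
  B via B→a: +{a}
  S via S→A: +{a}
  S: {a}  A: {a}  B: {a}
pass 2: done
  S: {a}  A: {a}  B: {a}

FOLLOW sets:
initialize: $ ∈ FOLLOW(S)
pass 1:
  S→A: FOLLOW(A) ⊇ FOLLOW(S) ⊇ {$}; new: +{$}
  S→S A B: FOLLOW(S) ⊇ FIRST(A) = {a}; new: +{a}
  S→S A B: FOLLOW(A) ⊇ FIRST(B) = {a}; new: +{a}
  S→S A B: FOLLOW(B) ⊇ FOLLOW(S) ⊇ {$,a}; new: +{$,a}
  FOLLOW(S)={$,a}  FOLLOW(A)={$,a}  FOLLOW(B)={$,a}
pass 2: (stable)
  FOLLOW(S)={$,a}  FOLLOW(A)={$,a}  FOLLOW(B)={$,a}

FOLLOW(A) = ["$", "a"]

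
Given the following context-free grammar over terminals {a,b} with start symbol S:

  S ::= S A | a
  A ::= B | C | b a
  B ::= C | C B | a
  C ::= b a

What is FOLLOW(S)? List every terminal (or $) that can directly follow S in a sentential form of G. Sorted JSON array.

Compute FIRST by fixpoint:
pass 1:
  A via A→b a: +{b}
  B via B→a: +{a}
  C via C→b a: +{b}
  S via S→a: +{a}
  S: {a}  A: {b}  B: {a}  C: {b}
pass 2:
  A via A→B: +{a}
  B via B→C: +{b}
  S: {a}  A: {a,b}  B: {a,b}  C: {b}
pass 3: — fixpoint
  S: {a}  A: {a,b}  B: {a,b}  C: {b}

FOLLOW sets:
seed FOLLOW(S) with $
iter 1:
  B→C B: FOLLOW(C) ⊇ FIRST(B) = {a,b}; new: +{a,b}
  S→S A: FOLLOW(S) ⊇ FIRST(A) = {a,b}; new: +{a,b}
  S→S A: FOLLOW(A) ⊇ FOLLOW(S) ⊇ {$,a,b}; new: +{$,a,b}
  FOLLOW(S)={$,a,b}  FOLLOW(A)={$,a,b}  FOLLOW(B)={}  FOLLOW(C)={a,b}
iter 2:
  A→B: FOLLOW(B) ⊇ FOLLOW(A) ⊇ {$,a,b}; new: +{$,a,b}
  A→C: FOLLOW(C) ⊇ FOLLOW(A) ⊇ {$,a,b}; new: +{$}
  FOLLOW(S)={$,a,b}  FOLLOW(A)={$,a,b}  FOLLOW(B)={$,a,b}  FOLLOW(C)={$,a,b}
iter 3: done
  FOLLOW(S)={$,a,b}  FOLLOW(A)={$,a,b}  FOLLOW(B)={$,a,b}  FOLLOW(C)={$,a,b}

FOLLOW(S) = ["$", "a", "b"]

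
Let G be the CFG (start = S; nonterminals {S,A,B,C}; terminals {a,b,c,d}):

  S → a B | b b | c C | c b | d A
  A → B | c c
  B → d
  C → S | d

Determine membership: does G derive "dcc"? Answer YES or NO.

CNF form of G:
  S -> T0 C | T0 T2 | T1 B | T2 T2 | T3 A
  A -> T0 T0 | d
  B -> d
  C -> T0 C | T0 T2 | T1 B | T2 T2 | T3 A | d
  T0 -> c
  T1 -> a
  T2 -> b
  T3 -> d

Fill CYK table bottom-up:
  T[0,0] 'd' = {A,B,C,T3}  orig:{A,B,C}
  T[1,1] 'c' = {T0}  orig:{}
  T[2,2] 'c' = {T0}  orig:{}
  T[0,1] 'dc' = ∅
  T[1,2] 'cc' = {A}
  T[0,2] 'dcc' = {C,S}

S ∈ T[0,2] ⇒ YES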